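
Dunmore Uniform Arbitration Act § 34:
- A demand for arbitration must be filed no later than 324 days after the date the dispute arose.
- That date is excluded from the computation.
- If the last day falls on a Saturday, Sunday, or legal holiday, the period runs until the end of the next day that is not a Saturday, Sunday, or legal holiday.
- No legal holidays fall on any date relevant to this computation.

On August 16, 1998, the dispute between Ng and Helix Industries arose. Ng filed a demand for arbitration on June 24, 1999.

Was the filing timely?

324 days after August 16, 1998 is July 6, 1999.
July 6, 1999 is a Tuesday and not a legal holiday, so no extension applies.
The deadline is July 6, 1999; the filing on June 24, 1999 is on or before that date.

Yes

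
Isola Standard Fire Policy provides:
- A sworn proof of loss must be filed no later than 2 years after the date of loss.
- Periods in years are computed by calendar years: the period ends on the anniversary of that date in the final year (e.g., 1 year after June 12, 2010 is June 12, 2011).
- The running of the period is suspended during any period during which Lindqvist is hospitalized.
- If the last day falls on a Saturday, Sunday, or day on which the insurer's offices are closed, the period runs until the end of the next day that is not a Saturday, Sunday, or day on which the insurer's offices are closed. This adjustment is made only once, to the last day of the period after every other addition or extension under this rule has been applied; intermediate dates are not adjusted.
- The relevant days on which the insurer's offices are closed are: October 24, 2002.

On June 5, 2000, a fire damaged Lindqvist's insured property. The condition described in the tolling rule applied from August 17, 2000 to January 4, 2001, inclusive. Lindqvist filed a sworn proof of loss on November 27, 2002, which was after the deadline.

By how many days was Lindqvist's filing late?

33 days

2 years after June 5, 2000 is June 5, 2002.
From August 17, 2000 through January 4, 2001 inclusive is 141 days; tolling adds 141 days: June 5, 2002 + 141 days = October 24, 2002.
October 24, 2002 is a listed holiday. The next qualifying day is October 25, 2002.
The deadline is October 25, 2002; from October 25, 2002 to November 27, 2002 is 33 days.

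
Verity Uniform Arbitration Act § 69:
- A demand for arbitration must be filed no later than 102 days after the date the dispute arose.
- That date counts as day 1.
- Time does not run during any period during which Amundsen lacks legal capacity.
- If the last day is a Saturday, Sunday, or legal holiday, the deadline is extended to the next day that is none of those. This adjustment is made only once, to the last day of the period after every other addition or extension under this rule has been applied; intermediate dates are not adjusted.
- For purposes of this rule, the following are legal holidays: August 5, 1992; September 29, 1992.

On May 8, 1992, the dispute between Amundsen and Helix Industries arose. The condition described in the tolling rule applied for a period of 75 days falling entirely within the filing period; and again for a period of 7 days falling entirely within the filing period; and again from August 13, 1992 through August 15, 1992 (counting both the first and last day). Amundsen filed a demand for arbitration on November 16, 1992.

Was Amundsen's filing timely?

Counting May 8, 1992 as day 1, day 102 is August 17, 1992.
Tolling adds 75 days: August 17, 1992 + 75 days = October 31, 1992.
Tolling adds 7 days: October 31, 1992 + 7 days = November 7, 1992.
From August 13, 1992 through August 15, 1992 inclusive is 3 days; tolling adds 3 days: November 7, 1992 + 3 days = November 10, 1992.
November 10, 1992 is a Tuesday and not a legal holiday, so no extension applies.
The deadline is November 10, 1992; the filing on November 16, 1992 is after that date.

No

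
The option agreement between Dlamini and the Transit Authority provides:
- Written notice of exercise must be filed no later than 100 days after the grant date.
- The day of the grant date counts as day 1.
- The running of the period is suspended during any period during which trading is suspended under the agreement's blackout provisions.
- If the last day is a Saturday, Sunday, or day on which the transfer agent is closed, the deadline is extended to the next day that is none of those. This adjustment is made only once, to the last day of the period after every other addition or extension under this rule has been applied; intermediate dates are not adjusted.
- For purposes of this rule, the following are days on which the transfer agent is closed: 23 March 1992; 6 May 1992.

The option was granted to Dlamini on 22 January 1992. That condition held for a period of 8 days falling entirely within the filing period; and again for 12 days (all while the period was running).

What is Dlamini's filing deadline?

Counting 22 January 1992 as day 1, day 100 is April 30, 1992.
Tolling adds 8 days: April 30, 1992 + 8 days = May 8, 1992.
Tolling adds 12 days: May 8, 1992 + 12 days = May 20, 1992.
May 20, 1992 is a Wednesday and not a day on which the transfer agent is closed, so no extension applies.

May 20, 1992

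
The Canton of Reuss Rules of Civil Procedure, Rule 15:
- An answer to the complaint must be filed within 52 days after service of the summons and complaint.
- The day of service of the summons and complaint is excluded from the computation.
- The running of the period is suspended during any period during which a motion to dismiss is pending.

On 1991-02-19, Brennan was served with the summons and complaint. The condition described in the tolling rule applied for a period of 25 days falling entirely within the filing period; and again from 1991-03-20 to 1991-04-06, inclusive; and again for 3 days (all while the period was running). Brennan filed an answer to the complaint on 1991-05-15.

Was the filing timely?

Yes

52 days after 1991-02-19 is April 12, 1991.
Tolling adds 25 days: April 12, 1991 + 25 days = May 7, 1991.
From March 20, 1991 through April 6, 1991 inclusive is 18 days; tolling adds 18 days: May 7, 1991 + 18 days = May 25, 1991.
Tolling adds 3 days: May 25, 1991 + 3 days = May 28, 1991.
The deadline is May 28, 1991; the filing on May 15, 1991 is on or before that date.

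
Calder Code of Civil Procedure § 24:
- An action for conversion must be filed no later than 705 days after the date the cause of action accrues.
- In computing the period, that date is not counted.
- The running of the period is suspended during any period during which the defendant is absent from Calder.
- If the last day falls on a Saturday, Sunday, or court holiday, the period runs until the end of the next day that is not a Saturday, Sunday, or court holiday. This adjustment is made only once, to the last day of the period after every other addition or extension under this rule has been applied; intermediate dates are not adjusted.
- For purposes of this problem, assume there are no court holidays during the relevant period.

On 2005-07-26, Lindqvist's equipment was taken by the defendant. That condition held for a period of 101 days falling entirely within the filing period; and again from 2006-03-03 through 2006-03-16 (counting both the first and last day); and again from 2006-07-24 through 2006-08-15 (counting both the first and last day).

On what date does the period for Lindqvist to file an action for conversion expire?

November 16, 2007

705 days after 2005-07-26 is July 1, 2007.
Tolling adds 101 days: July 1, 2007 + 101 days = October 10, 2007.
From March 3, 2006 through March 16, 2006 inclusive is 14 days; tolling adds 14 days: October 10, 2007 + 14 days = October 24, 2007.
From July 24, 2006 through August 15, 2006 inclusive is 23 days; tolling adds 23 days: October 24, 2007 + 23 days = November 16, 2007.
November 16, 2007 is a Friday and not a court holiday, so no extension applies.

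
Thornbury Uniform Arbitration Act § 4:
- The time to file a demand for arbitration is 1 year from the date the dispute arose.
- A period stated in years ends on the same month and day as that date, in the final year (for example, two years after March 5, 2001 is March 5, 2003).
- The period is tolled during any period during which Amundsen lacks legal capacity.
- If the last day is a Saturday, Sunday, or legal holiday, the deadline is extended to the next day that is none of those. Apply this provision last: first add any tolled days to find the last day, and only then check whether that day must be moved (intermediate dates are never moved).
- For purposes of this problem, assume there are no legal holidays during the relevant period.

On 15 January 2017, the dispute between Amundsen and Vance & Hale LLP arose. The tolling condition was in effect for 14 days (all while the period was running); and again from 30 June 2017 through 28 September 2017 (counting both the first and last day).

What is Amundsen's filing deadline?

April 30, 2018

1 year after 15 January 2017 is January 15, 2018.
Tolling adds 14 days: January 15, 2018 + 14 days = January 29, 2018.
From June 30, 2017 through September 28, 2017 inclusive is 91 days; tolling adds 91 days: January 29, 2018 + 91 days = April 30, 2018.
April 30, 2018 is a Monday and not a legal holiday, so no extension applies.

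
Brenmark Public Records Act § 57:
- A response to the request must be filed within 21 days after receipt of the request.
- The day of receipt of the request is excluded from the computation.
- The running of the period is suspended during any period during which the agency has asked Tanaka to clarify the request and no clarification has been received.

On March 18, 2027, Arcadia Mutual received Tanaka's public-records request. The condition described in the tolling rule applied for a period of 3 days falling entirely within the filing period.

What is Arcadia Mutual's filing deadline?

April 11, 2027

21 days after March 18, 2027 is April 8, 2027.
Tolling adds 3 days: April 8, 2027 + 3 days = April 11, 2027.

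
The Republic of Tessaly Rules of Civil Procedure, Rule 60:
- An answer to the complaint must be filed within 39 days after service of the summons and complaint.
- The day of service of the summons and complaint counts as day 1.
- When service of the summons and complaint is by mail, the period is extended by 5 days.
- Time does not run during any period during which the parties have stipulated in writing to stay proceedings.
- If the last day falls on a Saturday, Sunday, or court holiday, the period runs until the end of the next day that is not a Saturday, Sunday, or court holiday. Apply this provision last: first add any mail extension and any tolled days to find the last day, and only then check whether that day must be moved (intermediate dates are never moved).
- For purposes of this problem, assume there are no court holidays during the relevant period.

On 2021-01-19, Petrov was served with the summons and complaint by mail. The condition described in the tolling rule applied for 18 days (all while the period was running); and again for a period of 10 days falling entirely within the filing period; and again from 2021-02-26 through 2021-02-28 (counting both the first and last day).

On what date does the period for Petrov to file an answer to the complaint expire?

April 5, 2021

Counting 2021-01-19 as day 1, day 39 is February 26, 2021.
Service was by mail, adding 5 days: February 26, 2021 + 5 days = March 3, 2021.
Tolling adds 18 days: March 3, 2021 + 18 days = March 21, 2021.
Tolling adds 10 days: March 21, 2021 + 10 days = March 31, 2021.
From February 26, 2021 through February 28, 2021 inclusive is 3 days; tolling adds 3 days: March 31, 2021 + 3 days = April 3, 2021.
April 3, 2021 is Saturday; April 4, 2021 is Sunday. The next qualifying day is April 5, 2021.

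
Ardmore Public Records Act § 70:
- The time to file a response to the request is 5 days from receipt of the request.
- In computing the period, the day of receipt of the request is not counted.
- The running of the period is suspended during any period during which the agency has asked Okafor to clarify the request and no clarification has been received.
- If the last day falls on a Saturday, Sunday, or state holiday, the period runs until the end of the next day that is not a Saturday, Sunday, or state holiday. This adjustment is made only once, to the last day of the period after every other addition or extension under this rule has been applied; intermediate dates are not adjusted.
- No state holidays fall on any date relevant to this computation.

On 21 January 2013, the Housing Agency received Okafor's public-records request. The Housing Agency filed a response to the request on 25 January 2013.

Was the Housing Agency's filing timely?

Yes

5 days after 21 January 2013 is January 26, 2013.
January 26, 2013 is Saturday; January 27, 2013 is Sunday. The next qualifying day is January 28, 2013.
The deadline is January 28, 2013; the filing on January 25, 2013 is on or before that date.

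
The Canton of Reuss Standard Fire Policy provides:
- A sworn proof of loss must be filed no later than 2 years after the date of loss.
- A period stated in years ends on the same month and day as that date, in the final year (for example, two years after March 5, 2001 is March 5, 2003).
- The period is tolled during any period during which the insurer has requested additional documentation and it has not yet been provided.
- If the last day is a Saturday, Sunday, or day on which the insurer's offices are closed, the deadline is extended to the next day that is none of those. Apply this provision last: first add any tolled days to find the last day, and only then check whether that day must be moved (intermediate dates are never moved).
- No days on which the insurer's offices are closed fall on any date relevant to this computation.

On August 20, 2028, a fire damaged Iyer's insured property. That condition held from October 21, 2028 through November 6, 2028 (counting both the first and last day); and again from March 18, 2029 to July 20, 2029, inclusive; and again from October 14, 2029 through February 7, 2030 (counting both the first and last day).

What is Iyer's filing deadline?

2 years after August 20, 2028 is August 20, 2030.
From October 21, 2028 through November 6, 2028 inclusive is 17 days; tolling adds 17 days: August 20, 2030 + 17 days = September 6, 2030.
From March 18, 2029 through July 20, 2029 inclusive is 125 days; tolling adds 125 days: September 6, 2030 + 125 days = January 9, 2031.
From October 14, 2029 through February 7, 2030 inclusive is 117 days; tolling adds 117 days: January 9, 2031 + 117 days = May 6, 2031.
May 6, 2031 is a Tuesday and not a day on which the insurer's offices are closed, so no extension applies.

May 6, 2031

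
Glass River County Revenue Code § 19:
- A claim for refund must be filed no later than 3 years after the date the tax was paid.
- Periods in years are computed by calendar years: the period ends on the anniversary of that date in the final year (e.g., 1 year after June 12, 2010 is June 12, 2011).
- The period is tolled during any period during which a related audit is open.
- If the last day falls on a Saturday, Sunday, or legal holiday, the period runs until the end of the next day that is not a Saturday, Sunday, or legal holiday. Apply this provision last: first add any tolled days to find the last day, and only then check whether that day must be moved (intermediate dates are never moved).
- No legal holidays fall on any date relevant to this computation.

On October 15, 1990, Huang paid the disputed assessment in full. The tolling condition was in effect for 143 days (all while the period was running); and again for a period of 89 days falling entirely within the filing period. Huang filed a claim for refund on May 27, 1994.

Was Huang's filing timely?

Yes

3 years after October 15, 1990 is October 15, 1993.
Tolling adds 143 days: October 15, 1993 + 143 days = March 7, 1994.
Tolling adds 89 days: March 7, 1994 + 89 days = June 4, 1994.
June 4, 1994 is Saturday; June 5, 1994 is Sunday. The next qualifying day is June 6, 1994.
The deadline is June 6, 1994; the filing on May 27, 1994 is on or before that date.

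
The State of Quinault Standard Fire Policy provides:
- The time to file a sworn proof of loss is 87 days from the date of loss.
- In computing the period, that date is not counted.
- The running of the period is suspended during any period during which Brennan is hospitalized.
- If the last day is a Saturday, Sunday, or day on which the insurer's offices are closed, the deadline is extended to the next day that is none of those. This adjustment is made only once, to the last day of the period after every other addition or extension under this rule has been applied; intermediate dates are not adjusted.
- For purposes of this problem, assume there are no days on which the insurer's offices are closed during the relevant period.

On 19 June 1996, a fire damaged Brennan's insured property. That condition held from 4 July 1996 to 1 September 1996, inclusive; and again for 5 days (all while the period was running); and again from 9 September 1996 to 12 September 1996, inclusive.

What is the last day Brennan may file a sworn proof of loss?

87 days after 19 June 1996 is September 14, 1996.
From July 4, 1996 through September 1, 1996 inclusive is 60 days; tolling adds 60 days: September 14, 1996 + 60 days = November 13, 1996.
Tolling adds 5 days: November 13, 1996 + 5 days = November 18, 1996.
From September 9, 1996 through September 12, 1996 inclusive is 4 days; tolling adds 4 days: November 18, 1996 + 4 days = November 22, 1996.
November 22, 1996 is a Friday and not a day on which the insurer's offices are closed, so no extension applies.

November 22, 1996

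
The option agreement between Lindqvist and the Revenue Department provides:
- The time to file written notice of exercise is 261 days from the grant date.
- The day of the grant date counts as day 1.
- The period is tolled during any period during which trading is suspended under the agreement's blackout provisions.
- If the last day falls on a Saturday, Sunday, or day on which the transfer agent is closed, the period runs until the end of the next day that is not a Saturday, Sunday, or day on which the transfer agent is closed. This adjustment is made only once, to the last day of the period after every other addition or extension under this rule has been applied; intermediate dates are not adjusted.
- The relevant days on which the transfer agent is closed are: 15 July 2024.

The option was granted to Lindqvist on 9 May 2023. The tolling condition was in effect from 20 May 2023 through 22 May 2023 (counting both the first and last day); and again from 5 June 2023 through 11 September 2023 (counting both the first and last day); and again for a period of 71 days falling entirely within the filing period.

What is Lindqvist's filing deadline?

July 16, 2024

Counting 9 May 2023 as day 1, day 261 is January 24, 2024.
From May 20, 2023 through May 22, 2023 inclusive is 3 days; tolling adds 3 days: January 24, 2024 + 3 days = January 27, 2024.
From June 5, 2023 through September 11, 2023 inclusive is 99 days; tolling adds 99 days: January 27, 2024 + 99 days = May 5, 2024.
Tolling adds 71 days: May 5, 2024 + 71 days = July 15, 2024.
July 15, 2024 is a listed holiday. The next qualifying day is July 16, 2024.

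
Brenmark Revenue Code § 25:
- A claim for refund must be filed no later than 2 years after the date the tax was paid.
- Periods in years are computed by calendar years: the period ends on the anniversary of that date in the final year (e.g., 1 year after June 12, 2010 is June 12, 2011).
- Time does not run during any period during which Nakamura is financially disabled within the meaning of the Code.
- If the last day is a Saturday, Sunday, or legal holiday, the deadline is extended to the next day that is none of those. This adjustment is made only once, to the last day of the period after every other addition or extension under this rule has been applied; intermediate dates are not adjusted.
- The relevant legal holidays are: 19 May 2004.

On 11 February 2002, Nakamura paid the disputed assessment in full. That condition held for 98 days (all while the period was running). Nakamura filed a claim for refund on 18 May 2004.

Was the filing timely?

2 years after 11 February 2002 is February 11, 2004.
Tolling adds 98 days: February 11, 2004 + 98 days = May 19, 2004.
May 19, 2004 is a listed holiday. The next qualifying day is May 20, 2004.
The deadline is May 20, 2004; the filing on May 18, 2004 is on or before that date.

Yes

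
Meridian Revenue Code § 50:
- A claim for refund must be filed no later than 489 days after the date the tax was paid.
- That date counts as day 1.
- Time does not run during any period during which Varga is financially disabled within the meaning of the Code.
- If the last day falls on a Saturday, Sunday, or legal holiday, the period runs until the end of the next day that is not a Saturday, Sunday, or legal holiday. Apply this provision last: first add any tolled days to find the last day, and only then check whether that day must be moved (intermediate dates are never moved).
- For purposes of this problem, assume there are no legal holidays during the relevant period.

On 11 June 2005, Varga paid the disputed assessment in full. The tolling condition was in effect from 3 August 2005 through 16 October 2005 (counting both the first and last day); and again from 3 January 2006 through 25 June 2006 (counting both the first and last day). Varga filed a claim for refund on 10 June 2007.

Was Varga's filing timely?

Counting 11 June 2005 as day 1, day 489 is October 12, 2006.
From August 3, 2005 through October 16, 2005 inclusive is 75 days; tolling adds 75 days: October 12, 2006 + 75 days = December 26, 2006.
From January 3, 2006 through June 25, 2006 inclusive is 174 days; tolling adds 174 days: December 26, 2006 + 174 days = June 18, 2007.
June 18, 2007 is a Monday and not a legal holiday, so no extension applies.
The deadline is June 18, 2007; the filing on June 10, 2007 is on or before that date.

Yes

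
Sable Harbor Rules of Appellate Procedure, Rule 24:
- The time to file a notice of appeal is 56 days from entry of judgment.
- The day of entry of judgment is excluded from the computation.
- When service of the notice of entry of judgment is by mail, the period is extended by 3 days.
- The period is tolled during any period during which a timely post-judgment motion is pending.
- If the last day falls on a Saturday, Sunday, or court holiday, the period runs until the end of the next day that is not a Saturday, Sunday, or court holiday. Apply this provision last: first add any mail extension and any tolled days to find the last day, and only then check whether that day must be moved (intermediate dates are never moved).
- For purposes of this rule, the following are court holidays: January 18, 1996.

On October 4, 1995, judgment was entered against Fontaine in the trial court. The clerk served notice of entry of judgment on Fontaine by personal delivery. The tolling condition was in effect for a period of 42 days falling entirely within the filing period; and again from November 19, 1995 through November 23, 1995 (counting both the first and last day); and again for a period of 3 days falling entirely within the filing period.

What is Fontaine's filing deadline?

56 days after October 4, 1995 is November 29, 1995.
Service was not by mail, so no mail extension applies.
Tolling adds 42 days: November 29, 1995 + 42 days = January 10, 1996.
From November 19, 1995 through November 23, 1995 inclusive is 5 days; tolling adds 5 days: January 10, 1996 + 5 days = January 15, 1996.
Tolling adds 3 days: January 15, 1996 + 3 days = January 18, 1996.
January 18, 1996 is a listed holiday. The next qualifying day is January 19, 1996.

January 19, 1996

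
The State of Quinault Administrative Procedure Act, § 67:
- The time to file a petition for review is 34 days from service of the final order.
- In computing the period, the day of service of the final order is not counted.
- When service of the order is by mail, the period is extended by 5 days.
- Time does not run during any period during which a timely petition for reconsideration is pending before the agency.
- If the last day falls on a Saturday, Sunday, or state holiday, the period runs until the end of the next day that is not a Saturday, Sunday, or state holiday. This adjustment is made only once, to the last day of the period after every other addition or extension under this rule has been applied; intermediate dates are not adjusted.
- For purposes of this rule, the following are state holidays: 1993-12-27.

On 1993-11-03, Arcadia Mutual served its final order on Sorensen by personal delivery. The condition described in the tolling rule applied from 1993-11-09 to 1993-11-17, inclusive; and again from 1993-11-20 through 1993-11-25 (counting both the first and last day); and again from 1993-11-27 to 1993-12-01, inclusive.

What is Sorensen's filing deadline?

December 28, 1993

34 days after 1993-11-03 is December 7, 1993.
Service was not by mail, so no mail extension applies.
From November 9, 1993 through November 17, 1993 inclusive is 9 days; tolling adds 9 days: December 7, 1993 + 9 days = December 16, 1993.
From November 20, 1993 through November 25, 1993 inclusive is 6 days; tolling adds 6 days: December 16, 1993 + 6 days = December 22, 1993.
From November 27, 1993 through December 1, 1993 inclusive is 5 days; tolling adds 5 days: December 22, 1993 + 5 days = December 27, 1993.
December 27, 1993 is a listed holiday. The next qualifying day is December 28, 1993.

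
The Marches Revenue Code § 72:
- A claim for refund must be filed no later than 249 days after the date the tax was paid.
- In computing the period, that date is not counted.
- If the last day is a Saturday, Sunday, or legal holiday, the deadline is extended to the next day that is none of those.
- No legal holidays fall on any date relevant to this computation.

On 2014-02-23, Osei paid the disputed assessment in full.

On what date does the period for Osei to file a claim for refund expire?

249 days after 2014-02-23 is October 30, 2014.
October 30, 2014 is a Thursday and not a legal holiday, so no extension applies.

October 30, 2014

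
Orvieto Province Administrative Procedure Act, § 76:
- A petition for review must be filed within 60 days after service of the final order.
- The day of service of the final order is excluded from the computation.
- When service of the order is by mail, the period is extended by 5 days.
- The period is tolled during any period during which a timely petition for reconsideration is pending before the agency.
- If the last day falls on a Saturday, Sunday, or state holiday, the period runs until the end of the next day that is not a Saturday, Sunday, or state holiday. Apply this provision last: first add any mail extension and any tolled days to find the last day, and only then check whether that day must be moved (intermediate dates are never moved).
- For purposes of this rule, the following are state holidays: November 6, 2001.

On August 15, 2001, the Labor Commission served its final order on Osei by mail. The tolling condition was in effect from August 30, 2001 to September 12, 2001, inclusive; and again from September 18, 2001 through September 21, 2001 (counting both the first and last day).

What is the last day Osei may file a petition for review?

60 days after August 15, 2001 is October 14, 2001.
Service was by mail, adding 5 days: October 14, 2001 + 5 days = October 19, 2001.
From August 30, 2001 through September 12, 2001 inclusive is 14 days; tolling adds 14 days: October 19, 2001 + 14 days = November 2, 2001.
From September 18, 2001 through September 21, 2001 inclusive is 4 days; tolling adds 4 days: November 2, 2001 + 4 days = November 6, 2001.
November 6, 2001 is a listed holiday. The next qualifying day is November 7, 2001.

November 7, 2001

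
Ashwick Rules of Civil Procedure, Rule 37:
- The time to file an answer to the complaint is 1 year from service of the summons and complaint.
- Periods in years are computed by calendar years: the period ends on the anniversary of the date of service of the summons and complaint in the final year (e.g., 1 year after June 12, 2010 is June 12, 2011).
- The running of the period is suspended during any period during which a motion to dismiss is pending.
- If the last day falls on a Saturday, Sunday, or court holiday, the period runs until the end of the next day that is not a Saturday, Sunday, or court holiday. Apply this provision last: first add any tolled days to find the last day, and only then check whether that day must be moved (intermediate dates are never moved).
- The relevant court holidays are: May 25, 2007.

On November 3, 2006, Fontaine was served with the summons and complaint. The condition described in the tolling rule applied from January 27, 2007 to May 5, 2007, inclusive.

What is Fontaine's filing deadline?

February 11, 2008

1 year after November 3, 2006 is November 3, 2007.
From January 27, 2007 through May 5, 2007 inclusive is 99 days; tolling adds 99 days: November 3, 2007 + 99 days = February 10, 2008.
February 10, 2008 is Sunday. The next qualifying day is February 11, 2008.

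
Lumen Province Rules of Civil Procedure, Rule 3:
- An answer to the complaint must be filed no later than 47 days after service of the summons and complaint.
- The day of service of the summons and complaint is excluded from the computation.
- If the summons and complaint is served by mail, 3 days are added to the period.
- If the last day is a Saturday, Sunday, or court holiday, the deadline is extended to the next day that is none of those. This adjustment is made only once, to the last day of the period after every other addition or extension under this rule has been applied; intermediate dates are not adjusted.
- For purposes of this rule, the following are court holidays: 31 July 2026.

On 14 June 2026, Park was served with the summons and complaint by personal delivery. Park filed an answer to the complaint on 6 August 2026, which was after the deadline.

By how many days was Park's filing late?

3 days

47 days after 14 June 2026 is July 31, 2026.
Service was not by mail, so no mail extension applies.
July 31, 2026 is a listed holiday; August 1, 2026 is Saturday; August 2, 2026 is Sunday. The next qualifying day is August 3, 2026.
The deadline is August 3, 2026; from August 3, 2026 to August 6, 2026 is 3 days.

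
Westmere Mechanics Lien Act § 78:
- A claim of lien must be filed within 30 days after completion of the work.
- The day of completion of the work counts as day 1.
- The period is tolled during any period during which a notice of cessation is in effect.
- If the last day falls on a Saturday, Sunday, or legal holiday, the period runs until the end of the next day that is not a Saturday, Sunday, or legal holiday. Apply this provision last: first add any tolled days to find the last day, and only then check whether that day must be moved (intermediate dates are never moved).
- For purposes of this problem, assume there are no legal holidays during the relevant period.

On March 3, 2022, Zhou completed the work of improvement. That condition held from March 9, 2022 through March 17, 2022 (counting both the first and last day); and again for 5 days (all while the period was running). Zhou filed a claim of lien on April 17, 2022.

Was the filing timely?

No

Counting March 3, 2022 as day 1, day 30 is April 1, 2022.
From March 9, 2022 through March 17, 2022 inclusive is 9 days; tolling adds 9 days: April 1, 2022 + 9 days = April 10, 2022.
Tolling adds 5 days: April 10, 2022 + 5 days = April 15, 2022.
April 15, 2022 is a Friday and not a legal holiday, so no extension applies.
The deadline is April 15, 2022; the filing on April 17, 2022 is after that date.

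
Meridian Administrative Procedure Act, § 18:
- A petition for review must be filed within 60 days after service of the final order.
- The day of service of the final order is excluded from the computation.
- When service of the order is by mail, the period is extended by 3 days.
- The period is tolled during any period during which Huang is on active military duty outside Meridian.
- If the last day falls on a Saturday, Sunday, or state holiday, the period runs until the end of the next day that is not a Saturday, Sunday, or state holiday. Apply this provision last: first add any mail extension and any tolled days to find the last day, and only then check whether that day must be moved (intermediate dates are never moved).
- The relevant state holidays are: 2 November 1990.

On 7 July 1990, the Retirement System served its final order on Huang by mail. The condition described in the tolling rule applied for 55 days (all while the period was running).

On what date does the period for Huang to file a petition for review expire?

November 5, 1990

60 days after 7 July 1990 is September 5, 1990.
Service was by mail, adding 3 days: September 5, 1990 + 3 days = September 8, 1990.
Tolling adds 55 days: September 8, 1990 + 55 days = November 2, 1990.
November 2, 1990 is a listed holiday; November 3, 1990 is Saturday; November 4, 1990 is Sunday. The next qualifying day is November 5, 1990.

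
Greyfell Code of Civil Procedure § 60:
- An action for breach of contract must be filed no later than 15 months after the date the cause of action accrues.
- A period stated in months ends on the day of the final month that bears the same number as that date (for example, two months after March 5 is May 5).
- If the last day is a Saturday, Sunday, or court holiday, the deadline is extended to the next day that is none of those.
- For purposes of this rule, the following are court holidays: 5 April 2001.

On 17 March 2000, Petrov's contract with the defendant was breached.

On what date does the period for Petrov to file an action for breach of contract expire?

June 18, 2001

15 months after 17 March 2000 is June 17, 2001.
June 17, 2001 is Sunday. The next qualifying day is June 18, 2001.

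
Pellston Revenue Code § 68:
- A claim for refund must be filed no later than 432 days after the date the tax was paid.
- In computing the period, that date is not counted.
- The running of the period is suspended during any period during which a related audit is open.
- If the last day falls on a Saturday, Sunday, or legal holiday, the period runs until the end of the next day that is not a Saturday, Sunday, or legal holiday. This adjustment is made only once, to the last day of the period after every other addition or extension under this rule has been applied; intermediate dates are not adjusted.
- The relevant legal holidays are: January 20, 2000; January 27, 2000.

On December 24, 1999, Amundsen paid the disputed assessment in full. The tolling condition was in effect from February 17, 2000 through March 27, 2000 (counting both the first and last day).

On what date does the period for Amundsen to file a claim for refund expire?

April 9, 2001

432 days after December 24, 1999 is February 28, 2001.
From February 17, 2000 through March 27, 2000 inclusive is 40 days; tolling adds 40 days: February 28, 2001 + 40 days = April 9, 2001.
April 9, 2001 is a Monday and not a legal holiday, so no extension applies.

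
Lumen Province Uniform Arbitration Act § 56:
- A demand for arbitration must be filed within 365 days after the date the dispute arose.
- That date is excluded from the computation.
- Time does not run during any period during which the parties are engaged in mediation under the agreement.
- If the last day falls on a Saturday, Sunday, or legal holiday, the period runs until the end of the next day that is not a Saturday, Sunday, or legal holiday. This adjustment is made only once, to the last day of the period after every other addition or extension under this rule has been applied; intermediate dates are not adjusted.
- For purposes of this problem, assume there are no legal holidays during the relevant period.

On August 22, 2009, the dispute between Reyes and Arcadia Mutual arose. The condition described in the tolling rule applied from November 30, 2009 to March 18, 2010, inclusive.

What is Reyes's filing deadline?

365 days after August 22, 2009 is August 22, 2010.
From November 30, 2009 through March 18, 2010 inclusive is 109 days; tolling adds 109 days: August 22, 2010 + 109 days = December 9, 2010.
December 9, 2010 is a Thursday and not a legal holiday, so no extension applies.

December 9, 2010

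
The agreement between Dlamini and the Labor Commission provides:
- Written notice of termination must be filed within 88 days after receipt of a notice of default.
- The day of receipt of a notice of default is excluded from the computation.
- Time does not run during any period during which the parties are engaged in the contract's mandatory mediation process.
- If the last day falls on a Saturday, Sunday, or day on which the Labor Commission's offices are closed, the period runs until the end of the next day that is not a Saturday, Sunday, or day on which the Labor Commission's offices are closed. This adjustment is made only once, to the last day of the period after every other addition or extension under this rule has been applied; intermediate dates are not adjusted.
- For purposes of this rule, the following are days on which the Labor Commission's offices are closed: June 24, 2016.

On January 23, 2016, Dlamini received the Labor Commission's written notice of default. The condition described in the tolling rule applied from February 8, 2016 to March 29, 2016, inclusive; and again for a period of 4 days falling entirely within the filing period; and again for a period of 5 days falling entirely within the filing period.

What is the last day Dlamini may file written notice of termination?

June 20, 2016

88 days after January 23, 2016 is April 20, 2016.
From February 8, 2016 through March 29, 2016 inclusive is 51 days; tolling adds 51 days: April 20, 2016 + 51 days = June 10, 2016.
Tolling adds 4 days: June 10, 2016 + 4 days = June 14, 2016.
Tolling adds 5 days: June 14, 2016 + 5 days = June 19, 2016.
June 19, 2016 is Sunday. The next qualifying day is June 20, 2016.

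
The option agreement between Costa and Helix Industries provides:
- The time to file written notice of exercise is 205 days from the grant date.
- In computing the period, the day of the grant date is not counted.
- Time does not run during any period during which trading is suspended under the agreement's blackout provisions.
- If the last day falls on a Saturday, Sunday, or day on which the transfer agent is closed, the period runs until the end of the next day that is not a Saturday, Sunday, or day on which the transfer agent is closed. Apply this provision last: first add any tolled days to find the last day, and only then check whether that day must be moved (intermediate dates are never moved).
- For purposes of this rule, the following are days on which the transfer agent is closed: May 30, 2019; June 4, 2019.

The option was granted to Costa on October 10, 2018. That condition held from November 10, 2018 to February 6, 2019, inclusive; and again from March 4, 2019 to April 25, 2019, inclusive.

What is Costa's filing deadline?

205 days after October 10, 2018 is May 3, 2019.
From November 10, 2018 through February 6, 2019 inclusive is 89 days; tolling adds 89 days: May 3, 2019 + 89 days = July 31, 2019.
From March 4, 2019 through April 25, 2019 inclusive is 53 days; tolling adds 53 days: July 31, 2019 + 53 days = September 22, 2019.
September 22, 2019 is Sunday. The next qualifying day is September 23, 2019.

September 23, 2019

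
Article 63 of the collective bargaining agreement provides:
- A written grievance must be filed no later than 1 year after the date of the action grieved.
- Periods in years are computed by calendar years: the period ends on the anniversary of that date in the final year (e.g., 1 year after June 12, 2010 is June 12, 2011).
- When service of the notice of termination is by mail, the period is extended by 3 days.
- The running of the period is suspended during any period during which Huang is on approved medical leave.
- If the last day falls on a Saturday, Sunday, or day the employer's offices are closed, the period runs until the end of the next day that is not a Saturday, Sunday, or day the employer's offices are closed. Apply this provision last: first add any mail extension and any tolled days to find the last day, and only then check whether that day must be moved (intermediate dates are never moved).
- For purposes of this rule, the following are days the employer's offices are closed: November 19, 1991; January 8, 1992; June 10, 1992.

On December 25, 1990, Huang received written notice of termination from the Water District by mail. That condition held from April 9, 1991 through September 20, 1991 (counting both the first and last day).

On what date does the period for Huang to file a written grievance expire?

1 year after December 25, 1990 is December 25, 1991.
Service was by mail, adding 3 days: December 25, 1991 + 3 days = December 28, 1991.
From April 9, 1991 through September 20, 1991 inclusive is 165 days; tolling adds 165 days: December 28, 1991 + 165 days = June 10, 1992.
June 10, 1992 is a listed holiday. The next qualifying day is June 11, 1992.

June 11, 1992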